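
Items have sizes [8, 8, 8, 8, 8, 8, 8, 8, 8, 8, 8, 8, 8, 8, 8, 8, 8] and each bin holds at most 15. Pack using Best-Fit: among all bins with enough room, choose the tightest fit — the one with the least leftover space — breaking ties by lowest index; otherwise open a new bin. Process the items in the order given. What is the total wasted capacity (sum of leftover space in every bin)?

119

bin 1: place 8, 7 left
bin 2: place 8, 7 left
bin 3: place 8, 7 left
bin 4: place 8, 7 left
bin 5: place 8, 7 left
bin 6: place 8, 7 left
bin 7: place 8, 7 left
bin 8: place 8, 7 left
bin 9: place 8, 7 left
bin 10: place 8, 7 left
bin 11: place 8, 7 left
bin 12: place 8, 7 left
bin 13: place 8, 7 left
bin 14: place 8, 7 left
bin 15: place 8, 7 left
bin 16: place 8, 7 left
bin 17: place 8, 7 left
17 bins × 15 = 255; used 136; unused 119.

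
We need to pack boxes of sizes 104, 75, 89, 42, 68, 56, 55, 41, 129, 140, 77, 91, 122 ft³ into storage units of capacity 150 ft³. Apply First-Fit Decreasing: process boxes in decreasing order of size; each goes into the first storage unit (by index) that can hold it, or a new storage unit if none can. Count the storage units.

8

Sorted descending: 140, 129, 122, 104, 91, 89, 77, 75, 68, 56, 55, 42, 41.
140 ft³ → storage unit 1 (remaining 10 ft³)
129 ft³ → storage unit 2 (remaining 21 ft³)
122 ft³ → storage unit 3 (remaining 28 ft³)
104 ft³ → storage unit 4 (remaining 46 ft³)
91 ft³ → storage unit 5 (remaining 59 ft³)
89 ft³ → storage unit 6 (remaining 61 ft³)
77 ft³ → storage unit 7 (remaining 73 ft³)
75 ft³ → storage unit 8 (remaining 75 ft³)
68 ft³ → storage unit 7 (remaining 5 ft³)
56 ft³ → storage unit 5 (remaining 3 ft³)
55 ft³ → storage unit 6 (remaining 6 ft³)
42 ft³ → storage unit 4 (remaining 4 ft³)
41 ft³ → storage unit 8 (remaining 34 ft³)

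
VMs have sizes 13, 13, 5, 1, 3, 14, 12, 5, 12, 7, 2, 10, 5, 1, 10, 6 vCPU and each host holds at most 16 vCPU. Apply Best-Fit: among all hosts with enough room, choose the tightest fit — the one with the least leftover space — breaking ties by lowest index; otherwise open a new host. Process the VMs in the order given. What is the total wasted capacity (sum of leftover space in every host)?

25

13 vCPU → host 1 (remaining 3 vCPU)
13 vCPU → host 2 (remaining 3 vCPU)
5 vCPU → host 3 (remaining 11 vCPU)
1 vCPU → host 1 (remaining 2 vCPU)
3 vCPU → host 2 (remaining 0 vCPU)
14 vCPU → host 4 (remaining 2 vCPU)
12 vCPU → host 5 (remaining 4 vCPU)
5 vCPU → host 3 (remaining 6 vCPU)
12 vCPU → host 6 (remaining 4 vCPU)
7 vCPU → host 7 (remaining 9 vCPU)
2 vCPU → host 1 (remaining 0 vCPU)
10 vCPU → host 8 (remaining 6 vCPU)
5 vCPU → host 3 (remaining 1 vCPU)
1 vCPU → host 3 (remaining 0 vCPU)
10 vCPU → host 9 (remaining 6 vCPU)
6 vCPU → host 8 (remaining 0 vCPU)
9 hosts × 16 vCPU = 144 vCPU; used 119 vCPU; unused 25 vCPU.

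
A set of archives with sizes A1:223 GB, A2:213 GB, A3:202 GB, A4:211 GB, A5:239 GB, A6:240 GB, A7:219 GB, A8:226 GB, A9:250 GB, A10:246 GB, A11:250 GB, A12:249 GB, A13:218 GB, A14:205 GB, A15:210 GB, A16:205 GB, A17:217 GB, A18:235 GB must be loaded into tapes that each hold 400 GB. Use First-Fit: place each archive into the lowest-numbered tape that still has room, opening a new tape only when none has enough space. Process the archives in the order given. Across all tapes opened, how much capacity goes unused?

tape 1: place A1 (223 GB), 177 GB left
tape 2: place A2 (213 GB), 187 GB left
tape 3: place A3 (202 GB), 198 GB left
tape 4: place A4 (211 GB), 189 GB left
tape 5: place A5 (239 GB), 161 GB left
tape 6: place A6 (240 GB), 160 GB left
tape 7: place A7 (219 GB), 181 GB left
tape 8: place A8 (226 GB), 174 GB left
tape 9: place A9 (250 GB), 150 GB left
tape 10: place A10 (246 GB), 154 GB left
tape 11: place A11 (250 GB), 150 GB left
tape 12: place A12 (249 GB), 151 GB left
tape 13: place A13 (218 GB), 182 GB left
tape 14: place A14 (205 GB), 195 GB left
tape 15: place A15 (210 GB), 190 GB left
tape 16: place A16 (205 GB), 195 GB left
tape 17: place A17 (217 GB), 183 GB left
tape 18: place A18 (235 GB), 165 GB left
18 tapes × 400 GB = 7200 GB; used 4058 GB; unused 3142 GB.

3142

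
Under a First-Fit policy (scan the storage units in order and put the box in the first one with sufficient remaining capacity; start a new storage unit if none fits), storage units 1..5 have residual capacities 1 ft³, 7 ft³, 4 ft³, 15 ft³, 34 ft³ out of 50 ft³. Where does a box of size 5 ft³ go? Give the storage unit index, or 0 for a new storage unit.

Storage units with room: storage unit 2 (7 ft³), storage unit 4 (15 ft³), storage unit 5 (34 ft³).
The first with room is storage unit 2.

2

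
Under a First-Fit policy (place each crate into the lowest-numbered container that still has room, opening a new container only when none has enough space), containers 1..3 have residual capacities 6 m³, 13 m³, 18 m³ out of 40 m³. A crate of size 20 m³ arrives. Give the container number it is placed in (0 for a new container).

No container has ≥ 20 m³ free, so a new container is opened.

0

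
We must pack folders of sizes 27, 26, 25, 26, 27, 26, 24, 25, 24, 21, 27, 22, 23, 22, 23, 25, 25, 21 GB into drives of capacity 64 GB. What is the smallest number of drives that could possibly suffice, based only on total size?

Total size = 27 + 26 + 25 + 26 + 27 + 26 + 24 + 25 + 24 + 21 + 27 + 22 + 23 + 22 + 23 + 25 + 25 + 21 = 439 GB.
⌈439 / 64⌉ = 7.

7 drives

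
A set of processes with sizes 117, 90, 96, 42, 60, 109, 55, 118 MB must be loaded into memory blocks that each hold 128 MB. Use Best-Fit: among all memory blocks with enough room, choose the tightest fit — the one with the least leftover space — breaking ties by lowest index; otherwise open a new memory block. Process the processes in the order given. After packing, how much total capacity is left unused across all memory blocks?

memory block 1: place 117 MB, 11 MB left
memory block 2: place 90 MB, 38 MB left
memory block 3: place 96 MB, 32 MB left
memory block 4: place 42 MB, 86 MB left
memory block 4: place 60 MB, 26 MB left
memory block 5: place 109 MB, 19 MB left
memory block 6: place 55 MB, 73 MB left
memory block 7: place 118 MB, 10 MB left
7 memory blocks × 128 MB = 896 MB; used 687 MB; unused 209 MB.

209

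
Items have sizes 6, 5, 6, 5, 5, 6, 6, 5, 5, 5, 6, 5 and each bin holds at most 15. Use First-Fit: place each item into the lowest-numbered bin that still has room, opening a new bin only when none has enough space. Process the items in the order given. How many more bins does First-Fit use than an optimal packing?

1

First-Fit: [6,5] [6,5] [5,6] [6,5] [5,5,5] [6] → 6 bins.
Total size 65; any packing needs at least ⌈65/15⌉ = 5 bins.
An optimal packing achieves that bound: [6,6] [6,6] [6,5] [5,5,5] [5,5,5] → 5 bins.
Excess: 6 − 5 = 1.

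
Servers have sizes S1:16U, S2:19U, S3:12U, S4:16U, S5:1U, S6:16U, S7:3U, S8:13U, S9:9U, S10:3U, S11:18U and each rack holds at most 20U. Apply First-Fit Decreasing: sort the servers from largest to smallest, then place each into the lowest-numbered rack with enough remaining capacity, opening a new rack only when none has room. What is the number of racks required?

Sorted descending: 19, 18, 16, 16, 16, 13, 12, 9, 3, 3, 1.
rack 1: place 19U, 1U left
rack 2: place 18U, 2U left
rack 3: place 16U, 4U left
rack 4: place 16U, 4U left
rack 5: place 16U, 4U left
rack 6: place 13U, 7U left
rack 7: place 12U, 8U left
rack 8: place 9U, 11U left
rack 3: place 3U, 1U left
rack 4: place 3U, 1U left
rack 1: place 1U, 0U left
Final racks: [19,1] [18] [16,3] [16,3] [16] [13] [12] [9].

8 racks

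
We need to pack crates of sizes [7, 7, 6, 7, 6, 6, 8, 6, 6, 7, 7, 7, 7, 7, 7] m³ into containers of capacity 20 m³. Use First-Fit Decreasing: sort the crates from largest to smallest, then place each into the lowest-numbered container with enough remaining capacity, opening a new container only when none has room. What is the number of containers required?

6

Sorted descending: 8, 7, 7, 7, 7, 7, 7, 7, 7, 7, 6, 6, 6, 6, 6.
container 1: place 8 m³, 12 m³ left
container 1: place 7 m³, 5 m³ left
container 2: place 7 m³, 13 m³ left
container 2: place 7 m³, 6 m³ left
container 3: place 7 m³, 13 m³ left
container 3: place 7 m³, 6 m³ left
container 4: place 7 m³, 13 m³ left
container 4: place 7 m³, 6 m³ left
container 5: place 7 m³, 13 m³ left
container 5: place 7 m³, 6 m³ left
container 2: place 6 m³, 0 m³ left
container 3: place 6 m³, 0 m³ left
container 4: place 6 m³, 0 m³ left
container 5: place 6 m³, 0 m³ left
container 6: place 6 m³, 14 m³ left
Final containers: [8,7] [7,7,6] [7,7,6] [7,7,6] [7,7,6] [6].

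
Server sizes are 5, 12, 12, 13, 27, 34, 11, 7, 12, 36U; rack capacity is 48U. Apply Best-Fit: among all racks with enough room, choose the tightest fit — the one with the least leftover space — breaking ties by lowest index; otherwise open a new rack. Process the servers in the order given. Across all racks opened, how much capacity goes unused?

5U → rack 1 (remaining 43U)
12U → rack 1 (remaining 31U)
12U → rack 1 (remaining 19U)
13U → rack 1 (remaining 6U)
27U → rack 2 (remaining 21U)
34U → rack 3 (remaining 14U)
11U → rack 3 (remaining 3U)
7U → rack 2 (remaining 14U)
12U → rack 2 (remaining 2U)
36U → rack 4 (remaining 12U)
4 racks × 48U = 192U; used 169U; unused 23U.

23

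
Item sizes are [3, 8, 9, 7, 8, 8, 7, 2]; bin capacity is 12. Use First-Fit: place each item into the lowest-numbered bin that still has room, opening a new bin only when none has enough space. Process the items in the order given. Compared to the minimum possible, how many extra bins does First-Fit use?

First-Fit: [3,8] [9,2] [7] [8] [8] [7] → 6 bins.
6 items exceed 6 (half the capacity), and no two of those can share a bin, so at least 6 bins are needed.
So 6 is already optimal.

0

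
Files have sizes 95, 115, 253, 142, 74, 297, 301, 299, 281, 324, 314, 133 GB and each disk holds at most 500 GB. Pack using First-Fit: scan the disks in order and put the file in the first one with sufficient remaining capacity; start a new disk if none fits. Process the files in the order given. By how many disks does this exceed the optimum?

0

First-Fit: [95,115,253] [142,74,281] [297,133] [301] [299] [324] [314] → 7 disks.
7 files exceed 250 GB (half the capacity), and no two of those can share a disk, so at least 7 disks are needed.
So 7 is already optimal.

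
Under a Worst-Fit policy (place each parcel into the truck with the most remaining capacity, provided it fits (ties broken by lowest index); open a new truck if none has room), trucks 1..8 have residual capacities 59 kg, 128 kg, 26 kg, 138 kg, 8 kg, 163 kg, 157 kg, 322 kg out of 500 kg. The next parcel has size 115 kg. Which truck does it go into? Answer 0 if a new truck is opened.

8

Trucks with room: truck 2 (128 kg), truck 4 (138 kg), truck 6 (163 kg), truck 7 (157 kg), truck 8 (322 kg).
Most room is truck 8 with 322 kg free.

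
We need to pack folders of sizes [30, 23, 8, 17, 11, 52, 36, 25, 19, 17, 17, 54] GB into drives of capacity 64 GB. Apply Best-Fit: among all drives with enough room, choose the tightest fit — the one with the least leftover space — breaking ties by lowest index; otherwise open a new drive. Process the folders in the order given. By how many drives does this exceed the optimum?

Best-Fit: [30,23,8] [17,11,36] [52] [25,19,17] [17] [54] → 6 drives.
Total size 309 GB; any packing needs at least ⌈309/64⌉ = 5 drives.
An optimal packing achieves that bound: [54,8] [52,11] [36,25] [30,17,17] [23,19,17] → 5 drives.
Excess: 6 − 5 = 1.

1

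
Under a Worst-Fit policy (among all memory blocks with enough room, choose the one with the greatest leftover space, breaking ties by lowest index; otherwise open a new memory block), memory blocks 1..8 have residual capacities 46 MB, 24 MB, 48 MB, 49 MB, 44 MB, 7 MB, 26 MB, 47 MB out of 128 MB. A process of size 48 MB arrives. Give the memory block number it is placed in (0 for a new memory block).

4

Memory blocks with room: memory block 3 (48 MB), memory block 4 (49 MB).
Most room is memory block 4 with 49 MB free.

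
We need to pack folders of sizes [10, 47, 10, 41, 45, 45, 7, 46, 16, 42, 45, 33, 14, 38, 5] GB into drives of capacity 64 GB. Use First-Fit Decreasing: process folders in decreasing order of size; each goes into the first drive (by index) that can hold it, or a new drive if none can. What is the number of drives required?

9

Sorted descending: 47, 46, 45, 45, 45, 42, 41, 38, 33, 16, 14, 10, 10, 7, 5.
Put 47 GB in drive 1; 17 GB remain.
Put 46 GB in drive 2; 18 GB remain.
Put 45 GB in drive 3; 19 GB remain.
Put 45 GB in drive 4; 19 GB remain.
Put 45 GB in drive 5; 19 GB remain.
Put 42 GB in drive 6; 22 GB remain.
Put 41 GB in drive 7; 23 GB remain.
Put 38 GB in drive 8; 26 GB remain.
Put 33 GB in drive 9; 31 GB remain.
Put 16 GB in drive 1; 1 GB remain.
Put 14 GB in drive 2; 4 GB remain.
Put 10 GB in drive 3; 9 GB remain.
Put 10 GB in drive 4; 9 GB remain.
Put 7 GB in drive 3; 2 GB remain.
Put 5 GB in drive 4; 4 GB remain.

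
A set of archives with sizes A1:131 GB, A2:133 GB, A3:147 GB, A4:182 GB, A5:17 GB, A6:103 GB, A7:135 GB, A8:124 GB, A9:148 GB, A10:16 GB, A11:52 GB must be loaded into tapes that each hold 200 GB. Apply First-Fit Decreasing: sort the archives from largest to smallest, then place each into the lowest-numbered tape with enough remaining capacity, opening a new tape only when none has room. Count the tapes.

8

Sorted descending: 182, 148, 147, 135, 133, 131, 124, 103, 52, 17, 16.
Put 182 GB in tape 1; 18 GB remain.
Put 148 GB in tape 2; 52 GB remain.
Put 147 GB in tape 3; 53 GB remain.
Put 135 GB in tape 4; 65 GB remain.
Put 133 GB in tape 5; 67 GB remain.
Put 131 GB in tape 6; 69 GB remain.
Put 124 GB in tape 7; 76 GB remain.
Put 103 GB in tape 8; 97 GB remain.
Put 52 GB in tape 2; 0 GB remain.
Put 17 GB in tape 1; 1 GB remain.
Put 16 GB in tape 3; 37 GB remain.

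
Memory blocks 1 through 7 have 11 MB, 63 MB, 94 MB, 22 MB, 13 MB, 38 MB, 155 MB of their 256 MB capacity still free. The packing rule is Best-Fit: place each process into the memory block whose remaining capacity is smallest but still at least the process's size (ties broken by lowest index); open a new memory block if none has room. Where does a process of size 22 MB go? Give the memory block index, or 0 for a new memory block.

4

Memory blocks with room: memory block 2 (63 MB), memory block 3 (94 MB), memory block 4 (22 MB), memory block 6 (38 MB), memory block 7 (155 MB).
Tightest fit is memory block 4 with 22 MB free.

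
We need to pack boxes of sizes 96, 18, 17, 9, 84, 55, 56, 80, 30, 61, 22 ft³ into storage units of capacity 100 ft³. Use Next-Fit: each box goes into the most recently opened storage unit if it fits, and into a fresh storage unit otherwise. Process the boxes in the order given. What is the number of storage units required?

8 storage units

96 ft³ → storage unit 1 (remaining 4 ft³)
18 ft³ → storage unit 2 (remaining 82 ft³)
17 ft³ → storage unit 2 (remaining 65 ft³)
9 ft³ → storage unit 2 (remaining 56 ft³)
84 ft³ → storage unit 3 (remaining 16 ft³)
55 ft³ → storage unit 4 (remaining 45 ft³)
56 ft³ → storage unit 5 (remaining 44 ft³)
80 ft³ → storage unit 6 (remaining 20 ft³)
30 ft³ → storage unit 7 (remaining 70 ft³)
61 ft³ → storage unit 7 (remaining 9 ft³)
22 ft³ → storage unit 8 (remaining 78 ft³)
Final storage units: [96] [18,17,9] [84] [55] [56] [80] [30,61] [22].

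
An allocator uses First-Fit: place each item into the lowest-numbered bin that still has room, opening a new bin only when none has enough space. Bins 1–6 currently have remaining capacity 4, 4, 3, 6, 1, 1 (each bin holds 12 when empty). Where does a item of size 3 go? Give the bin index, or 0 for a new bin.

1

Bins with room: bin 1 (4), bin 2 (4), bin 3 (3), bin 4 (6).
The first with room is bin 1.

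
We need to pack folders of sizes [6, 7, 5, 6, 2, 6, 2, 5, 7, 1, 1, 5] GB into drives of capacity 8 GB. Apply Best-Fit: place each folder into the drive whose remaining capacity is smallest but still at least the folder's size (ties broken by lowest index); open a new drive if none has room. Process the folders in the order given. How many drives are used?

8

Put 6 GB in drive 1; 2 GB remain.
Put 7 GB in drive 2; 1 GB remain.
Put 5 GB in drive 3; 3 GB remain.
Put 6 GB in drive 4; 2 GB remain.
Put 2 GB in drive 1; 0 GB remain.
Put 6 GB in drive 5; 2 GB remain.
Put 2 GB in drive 4; 0 GB remain.
Put 5 GB in drive 6; 3 GB remain.
Put 7 GB in drive 7; 1 GB remain.
Put 1 GB in drive 2; 0 GB remain.
Put 1 GB in drive 7; 0 GB remain.
Put 5 GB in drive 8; 3 GB remain.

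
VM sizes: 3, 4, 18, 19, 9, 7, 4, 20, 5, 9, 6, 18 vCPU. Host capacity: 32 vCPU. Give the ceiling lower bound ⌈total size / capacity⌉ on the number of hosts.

Total size = 3 + 4 + 18 + 19 + 9 + 7 + 4 + 20 + 5 + 9 + 6 + 18 = 122 vCPU.
⌈122 / 32⌉ = 4.

4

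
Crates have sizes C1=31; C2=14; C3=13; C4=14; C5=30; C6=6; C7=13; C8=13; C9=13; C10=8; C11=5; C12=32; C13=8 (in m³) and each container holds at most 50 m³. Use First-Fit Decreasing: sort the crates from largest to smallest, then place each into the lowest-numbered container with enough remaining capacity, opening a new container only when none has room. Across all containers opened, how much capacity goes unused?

Sorted descending: 32, 31, 30, 14, 14, 13, 13, 13, 13, 8, 8, 6, 5.
Put 32 m³ in container 1; 18 m³ remain.
Put 31 m³ in container 2; 19 m³ remain.
Put 30 m³ in container 3; 20 m³ remain.
Put 14 m³ in container 1; 4 m³ remain.
Put 14 m³ in container 2; 5 m³ remain.
Put 13 m³ in container 3; 7 m³ remain.
Put 13 m³ in container 4; 37 m³ remain.
Put 13 m³ in container 4; 24 m³ remain.
Put 13 m³ in container 4; 11 m³ remain.
Put 8 m³ in container 4; 3 m³ remain.
Put 8 m³ in container 5; 42 m³ remain.
Put 6 m³ in container 3; 1 m³ remain.
Put 5 m³ in container 2; 0 m³ remain.
5 containers × 50 m³ = 250 m³; used 200 m³; unused 50 m³.

50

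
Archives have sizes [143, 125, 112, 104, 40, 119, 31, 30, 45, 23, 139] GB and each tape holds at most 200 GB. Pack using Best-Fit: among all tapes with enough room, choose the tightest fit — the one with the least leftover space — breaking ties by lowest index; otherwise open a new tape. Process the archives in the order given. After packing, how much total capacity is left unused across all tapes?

289

143 GB → tape 1 (remaining 57 GB)
125 GB → tape 2 (remaining 75 GB)
112 GB → tape 3 (remaining 88 GB)
104 GB → tape 4 (remaining 96 GB)
40 GB → tape 1 (remaining 17 GB)
119 GB → tape 5 (remaining 81 GB)
31 GB → tape 2 (remaining 44 GB)
30 GB → tape 2 (remaining 14 GB)
45 GB → tape 5 (remaining 36 GB)
23 GB → tape 5 (remaining 13 GB)
139 GB → tape 6 (remaining 61 GB)
6 tapes × 200 GB = 1200 GB; used 911 GB; unused 289 GB.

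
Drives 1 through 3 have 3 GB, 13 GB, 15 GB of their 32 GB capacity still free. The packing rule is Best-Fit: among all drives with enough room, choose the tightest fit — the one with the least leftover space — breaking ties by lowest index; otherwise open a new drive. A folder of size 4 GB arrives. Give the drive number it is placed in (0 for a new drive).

2

Drives with room: drive 2 (13 GB), drive 3 (15 GB).
Tightest fit is drive 2 with 13 GB free.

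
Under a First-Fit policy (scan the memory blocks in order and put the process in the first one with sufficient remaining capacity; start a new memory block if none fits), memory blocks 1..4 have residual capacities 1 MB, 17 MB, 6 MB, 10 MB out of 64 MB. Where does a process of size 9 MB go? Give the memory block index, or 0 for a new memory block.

Memory blocks with room: memory block 2 (17 MB), memory block 4 (10 MB).
The first with room is memory block 2.

2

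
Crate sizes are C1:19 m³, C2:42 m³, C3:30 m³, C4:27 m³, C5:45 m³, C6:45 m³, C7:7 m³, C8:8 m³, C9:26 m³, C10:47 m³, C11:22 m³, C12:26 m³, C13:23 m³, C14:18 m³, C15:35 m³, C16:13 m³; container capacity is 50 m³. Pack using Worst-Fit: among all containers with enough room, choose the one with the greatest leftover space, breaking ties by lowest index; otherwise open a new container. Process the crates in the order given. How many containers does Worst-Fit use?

10

container 1: place C1 (19 m³), 31 m³ left
container 2: place C2 (42 m³), 8 m³ left
container 1: place C3 (30 m³), 1 m³ left
container 3: place C4 (27 m³), 23 m³ left
container 4: place C5 (45 m³), 5 m³ left
container 5: place C6 (45 m³), 5 m³ left
container 3: place C7 (7 m³), 16 m³ left
container 3: place C8 (8 m³), 8 m³ left
container 6: place C9 (26 m³), 24 m³ left
container 7: place C10 (47 m³), 3 m³ left
container 6: place C11 (22 m³), 2 m³ left
container 8: place C12 (26 m³), 24 m³ left
container 8: place C13 (23 m³), 1 m³ left
container 9: place C14 (18 m³), 32 m³ left
container 10: place C15 (35 m³), 15 m³ left
container 9: place C16 (13 m³), 19 m³ left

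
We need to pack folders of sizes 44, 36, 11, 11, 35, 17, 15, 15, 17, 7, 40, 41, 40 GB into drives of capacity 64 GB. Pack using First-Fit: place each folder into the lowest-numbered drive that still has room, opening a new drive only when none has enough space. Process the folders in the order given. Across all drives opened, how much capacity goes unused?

44 GB → drive 1 (remaining 20 GB)
36 GB → drive 2 (remaining 28 GB)
11 GB → drive 1 (remaining 9 GB)
11 GB → drive 2 (remaining 17 GB)
35 GB → drive 3 (remaining 29 GB)
17 GB → drive 2 (remaining 0 GB)
15 GB → drive 3 (remaining 14 GB)
15 GB → drive 4 (remaining 49 GB)
17 GB → drive 4 (remaining 32 GB)
7 GB → drive 1 (remaining 2 GB)
40 GB → drive 5 (remaining 24 GB)
41 GB → drive 6 (remaining 23 GB)
40 GB → drive 7 (remaining 24 GB)
7 drives × 64 GB = 448 GB; used 329 GB; unused 119 GB.

119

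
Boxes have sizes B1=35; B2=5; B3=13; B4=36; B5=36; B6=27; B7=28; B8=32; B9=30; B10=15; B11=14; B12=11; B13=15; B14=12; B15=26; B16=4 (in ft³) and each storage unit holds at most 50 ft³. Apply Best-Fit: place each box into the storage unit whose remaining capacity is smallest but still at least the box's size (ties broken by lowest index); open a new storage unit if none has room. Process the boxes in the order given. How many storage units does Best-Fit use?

8 storage units

B1 (35 ft³) → storage unit 1 (remaining 15 ft³)
B2 (5 ft³) → storage unit 1 (remaining 10 ft³)
B3 (13 ft³) → storage unit 2 (remaining 37 ft³)
B4 (36 ft³) → storage unit 2 (remaining 1 ft³)
B5 (36 ft³) → storage unit 3 (remaining 14 ft³)
B6 (27 ft³) → storage unit 4 (remaining 23 ft³)
B7 (28 ft³) → storage unit 5 (remaining 22 ft³)
B8 (32 ft³) → storage unit 6 (remaining 18 ft³)
B9 (30 ft³) → storage unit 7 (remaining 20 ft³)
B10 (15 ft³) → storage unit 6 (remaining 3 ft³)
B11 (14 ft³) → storage unit 3 (remaining 0 ft³)
B12 (11 ft³) → storage unit 7 (remaining 9 ft³)
B13 (15 ft³) → storage unit 5 (remaining 7 ft³)
B14 (12 ft³) → storage unit 4 (remaining 11 ft³)
B15 (26 ft³) → storage unit 8 (remaining 24 ft³)
B16 (4 ft³) → storage unit 5 (remaining 3 ft³)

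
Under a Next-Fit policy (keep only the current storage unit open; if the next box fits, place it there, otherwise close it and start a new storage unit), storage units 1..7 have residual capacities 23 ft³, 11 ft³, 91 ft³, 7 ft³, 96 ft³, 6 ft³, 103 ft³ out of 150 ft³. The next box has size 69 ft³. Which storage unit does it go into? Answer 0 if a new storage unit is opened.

Next-Fit only looks at storage unit 7, which has 103 ft³ free.
69 ft³ fits there.

7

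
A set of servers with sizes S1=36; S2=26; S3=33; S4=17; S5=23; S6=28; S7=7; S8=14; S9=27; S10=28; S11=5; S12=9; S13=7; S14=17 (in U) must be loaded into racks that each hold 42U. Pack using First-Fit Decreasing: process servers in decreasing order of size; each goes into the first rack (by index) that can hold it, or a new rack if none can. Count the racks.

Sorted descending: 36, 33, 28, 28, 27, 26, 23, 17, 17, 14, 9, 7, 7, 5.
Put 36U in rack 1; 6U remain.
Put 33U in rack 2; 9U remain.
Put 28U in rack 3; 14U remain.
Put 28U in rack 4; 14U remain.
Put 27U in rack 5; 15U remain.
Put 26U in rack 6; 16U remain.
Put 23U in rack 7; 19U remain.
Put 17U in rack 7; 2U remain.
Put 17U in rack 8; 25U remain.
Put 14U in rack 3; 0U remain.
Put 9U in rack 2; 0U remain.
Put 7U in rack 4; 7U remain.
Put 7U in rack 4; 0U remain.
Put 5U in rack 1; 1U remain.
Final racks: [36,5] [33,9] [28,14] [28,7,7] [27] [26] [23,17] [17].

8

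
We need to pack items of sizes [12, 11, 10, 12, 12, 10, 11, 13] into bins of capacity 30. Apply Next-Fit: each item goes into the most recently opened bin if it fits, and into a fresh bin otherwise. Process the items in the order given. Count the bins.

4 bins

Put 12 in bin 1; 18 remain.
Put 11 in bin 1; 7 remain.
Put 10 in bin 2; 20 remain.
Put 12 in bin 2; 8 remain.
Put 12 in bin 3; 18 remain.
Put 10 in bin 3; 8 remain.
Put 11 in bin 4; 19 remain.
Put 13 in bin 4; 6 remain.
Final bins: [12,11] [10,12] [12,10] [11,13].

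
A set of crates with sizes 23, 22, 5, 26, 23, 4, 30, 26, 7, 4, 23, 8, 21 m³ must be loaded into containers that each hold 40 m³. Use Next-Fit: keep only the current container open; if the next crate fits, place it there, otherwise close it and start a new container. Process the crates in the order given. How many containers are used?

container 1: place 23 m³, 17 m³ left
container 2: place 22 m³, 18 m³ left
container 2: place 5 m³, 13 m³ left
container 3: place 26 m³, 14 m³ left
container 4: place 23 m³, 17 m³ left
container 4: place 4 m³, 13 m³ left
container 5: place 30 m³, 10 m³ left
container 6: place 26 m³, 14 m³ left
container 6: place 7 m³, 7 m³ left
container 6: place 4 m³, 3 m³ left
container 7: place 23 m³, 17 m³ left
container 7: place 8 m³, 9 m³ left
container 8: place 21 m³, 19 m³ left
Final containers: [23] [22,5] [26] [23,4] [30] [26,7,4] [23,8] [21].

8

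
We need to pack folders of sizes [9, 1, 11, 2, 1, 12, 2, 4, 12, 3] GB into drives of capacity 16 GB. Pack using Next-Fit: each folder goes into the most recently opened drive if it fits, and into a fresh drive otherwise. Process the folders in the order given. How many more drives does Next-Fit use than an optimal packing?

Next-Fit: [9,1] [11,2,1] [12,2] [4,12] [3] → 5 drives.
Total size 57 GB; any packing needs at least ⌈57/16⌉ = 4 drives.
An optimal packing achieves that bound: [12,4] [12,3,1] [11,2,2,1] [9] → 4 drives.
Excess: 5 − 4 = 1.

1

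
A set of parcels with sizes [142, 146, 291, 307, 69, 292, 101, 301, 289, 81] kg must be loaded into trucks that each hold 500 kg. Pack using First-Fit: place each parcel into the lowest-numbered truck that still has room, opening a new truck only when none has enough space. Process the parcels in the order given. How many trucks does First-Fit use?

142 kg → truck 1 (remaining 358 kg)
146 kg → truck 1 (remaining 212 kg)
291 kg → truck 2 (remaining 209 kg)
307 kg → truck 3 (remaining 193 kg)
69 kg → truck 1 (remaining 143 kg)
292 kg → truck 4 (remaining 208 kg)
101 kg → truck 1 (remaining 42 kg)
301 kg → truck 5 (remaining 199 kg)
289 kg → truck 6 (remaining 211 kg)
81 kg → truck 2 (remaining 128 kg)
Final trucks: [142,146,69,101] [291,81] [307] [292] [301] [289].

6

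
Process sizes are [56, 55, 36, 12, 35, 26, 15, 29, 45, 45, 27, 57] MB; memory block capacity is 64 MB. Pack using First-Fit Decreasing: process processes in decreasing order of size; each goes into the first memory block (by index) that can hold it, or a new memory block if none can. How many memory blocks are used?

8

Sorted descending: 57, 56, 55, 45, 45, 36, 35, 29, 27, 26, 15, 12.
Put 57 MB in memory block 1; 7 MB remain.
Put 56 MB in memory block 2; 8 MB remain.
Put 55 MB in memory block 3; 9 MB remain.
Put 45 MB in memory block 4; 19 MB remain.
Put 45 MB in memory block 5; 19 MB remain.
Put 36 MB in memory block 6; 28 MB remain.
Put 35 MB in memory block 7; 29 MB remain.
Put 29 MB in memory block 7; 0 MB remain.
Put 27 MB in memory block 6; 1 MB remain.
Put 26 MB in memory block 8; 38 MB remain.
Put 15 MB in memory block 4; 4 MB remain.
Put 12 MB in memory block 5; 7 MB remain.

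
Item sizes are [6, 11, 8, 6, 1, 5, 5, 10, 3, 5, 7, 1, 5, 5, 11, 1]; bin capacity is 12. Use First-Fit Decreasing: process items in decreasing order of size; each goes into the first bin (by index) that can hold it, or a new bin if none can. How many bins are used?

Sorted descending: 11, 11, 10, 8, 7, 6, 6, 5, 5, 5, 5, 5, 3, 1, 1, 1.
11 → bin 1 (remaining 1)
11 → bin 2 (remaining 1)
10 → bin 3 (remaining 2)
8 → bin 4 (remaining 4)
7 → bin 5 (remaining 5)
6 → bin 6 (remaining 6)
6 → bin 6 (remaining 0)
5 → bin 5 (remaining 0)
5 → bin 7 (remaining 7)
5 → bin 7 (remaining 2)
5 → bin 8 (remaining 7)
5 → bin 8 (remaining 2)
3 → bin 4 (remaining 1)
1 → bin 1 (remaining 0)
1 → bin 2 (remaining 0)
1 → bin 3 (remaining 1)

8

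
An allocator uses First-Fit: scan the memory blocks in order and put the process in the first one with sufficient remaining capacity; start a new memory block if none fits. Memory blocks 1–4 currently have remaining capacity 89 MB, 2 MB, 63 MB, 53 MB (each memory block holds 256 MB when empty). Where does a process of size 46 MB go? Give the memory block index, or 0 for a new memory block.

1

Memory blocks with room: memory block 1 (89 MB), memory block 3 (63 MB), memory block 4 (53 MB).
The first with room is memory block 1.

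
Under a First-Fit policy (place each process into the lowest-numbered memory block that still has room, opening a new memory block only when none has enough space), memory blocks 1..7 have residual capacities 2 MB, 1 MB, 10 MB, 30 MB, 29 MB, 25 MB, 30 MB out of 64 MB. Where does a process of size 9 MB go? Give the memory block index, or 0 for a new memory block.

Memory blocks with room: memory block 3 (10 MB), memory block 4 (30 MB), memory block 5 (29 MB), memory block 6 (25 MB), memory block 7 (30 MB).
The first with room is memory block 3.

3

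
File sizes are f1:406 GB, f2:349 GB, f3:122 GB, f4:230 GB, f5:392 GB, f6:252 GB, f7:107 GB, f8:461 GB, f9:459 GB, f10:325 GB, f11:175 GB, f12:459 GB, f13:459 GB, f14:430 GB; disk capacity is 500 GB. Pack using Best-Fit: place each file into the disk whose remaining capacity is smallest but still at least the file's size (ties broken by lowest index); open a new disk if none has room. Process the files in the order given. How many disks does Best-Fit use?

disk 1: place f1 (406 GB), 94 GB left
disk 2: place f2 (349 GB), 151 GB left
disk 2: place f3 (122 GB), 29 GB left
disk 3: place f4 (230 GB), 270 GB left
disk 4: place f5 (392 GB), 108 GB left
disk 3: place f6 (252 GB), 18 GB left
disk 4: place f7 (107 GB), 1 GB left
disk 5: place f8 (461 GB), 39 GB left
disk 6: place f9 (459 GB), 41 GB left
disk 7: place f10 (325 GB), 175 GB left
disk 7: place f11 (175 GB), 0 GB left
disk 8: place f12 (459 GB), 41 GB left
disk 9: place f13 (459 GB), 41 GB left
disk 10: place f14 (430 GB), 70 GB left

10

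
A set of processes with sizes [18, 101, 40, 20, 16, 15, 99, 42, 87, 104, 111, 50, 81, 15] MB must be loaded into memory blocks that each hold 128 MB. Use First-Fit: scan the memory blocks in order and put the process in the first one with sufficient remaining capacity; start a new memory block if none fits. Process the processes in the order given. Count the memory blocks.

8

18 MB → memory block 1 (remaining 110 MB)
101 MB → memory block 1 (remaining 9 MB)
40 MB → memory block 2 (remaining 88 MB)
20 MB → memory block 2 (remaining 68 MB)
16 MB → memory block 2 (remaining 52 MB)
15 MB → memory block 2 (remaining 37 MB)
99 MB → memory block 3 (remaining 29 MB)
42 MB → memory block 4 (remaining 86 MB)
87 MB → memory block 5 (remaining 41 MB)
104 MB → memory block 6 (remaining 24 MB)
111 MB → memory block 7 (remaining 17 MB)
50 MB → memory block 4 (remaining 36 MB)
81 MB → memory block 8 (remaining 47 MB)
15 MB → memory block 2 (remaining 22 MB)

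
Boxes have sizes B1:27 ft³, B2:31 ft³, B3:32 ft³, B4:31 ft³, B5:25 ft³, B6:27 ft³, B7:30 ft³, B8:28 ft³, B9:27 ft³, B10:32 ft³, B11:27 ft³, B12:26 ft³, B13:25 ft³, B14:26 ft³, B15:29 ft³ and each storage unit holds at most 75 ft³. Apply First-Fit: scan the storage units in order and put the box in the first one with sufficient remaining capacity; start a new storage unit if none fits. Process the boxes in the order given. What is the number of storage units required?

8

B1 (27 ft³) → storage unit 1 (remaining 48 ft³)
B2 (31 ft³) → storage unit 1 (remaining 17 ft³)
B3 (32 ft³) → storage unit 2 (remaining 43 ft³)
B4 (31 ft³) → storage unit 2 (remaining 12 ft³)
B5 (25 ft³) → storage unit 3 (remaining 50 ft³)
B6 (27 ft³) → storage unit 3 (remaining 23 ft³)
B7 (30 ft³) → storage unit 4 (remaining 45 ft³)
B8 (28 ft³) → storage unit 4 (remaining 17 ft³)
B9 (27 ft³) → storage unit 5 (remaining 48 ft³)
B10 (32 ft³) → storage unit 5 (remaining 16 ft³)
B11 (27 ft³) → storage unit 6 (remaining 48 ft³)
B12 (26 ft³) → storage unit 6 (remaining 22 ft³)
B13 (25 ft³) → storage unit 7 (remaining 50 ft³)
B14 (26 ft³) → storage unit 7 (remaining 24 ft³)
B15 (29 ft³) → storage unit 8 (remaining 46 ft³)
Final storage units: [27,31] [32,31] [25,27] [30,28] [27,32] [27,26] [25,26] [29].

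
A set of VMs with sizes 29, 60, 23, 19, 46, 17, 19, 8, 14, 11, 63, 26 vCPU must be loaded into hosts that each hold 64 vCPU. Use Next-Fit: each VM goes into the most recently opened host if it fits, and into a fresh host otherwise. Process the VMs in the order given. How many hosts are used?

Put 29 vCPU in host 1; 35 vCPU remain.
Put 60 vCPU in host 2; 4 vCPU remain.
Put 23 vCPU in host 3; 41 vCPU remain.
Put 19 vCPU in host 3; 22 vCPU remain.
Put 46 vCPU in host 4; 18 vCPU remain.
Put 17 vCPU in host 4; 1 vCPU remain.
Put 19 vCPU in host 5; 45 vCPU remain.
Put 8 vCPU in host 5; 37 vCPU remain.
Put 14 vCPU in host 5; 23 vCPU remain.
Put 11 vCPU in host 5; 12 vCPU remain.
Put 63 vCPU in host 6; 1 vCPU remain.
Put 26 vCPU in host 7; 38 vCPU remain.
Final hosts: [29] [60] [23,19] [46,17] [19,8,14,11] [63] [26].

7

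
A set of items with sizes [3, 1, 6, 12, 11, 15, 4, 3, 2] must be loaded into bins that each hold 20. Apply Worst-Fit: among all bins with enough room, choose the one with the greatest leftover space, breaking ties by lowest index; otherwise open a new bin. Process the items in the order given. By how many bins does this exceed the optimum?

1

Worst-Fit: [3,1,6,4] [12,2] [11,3] [15] → 4 bins.
Total size 57; any packing needs at least ⌈57/20⌉ = 3 bins.
An optimal packing achieves that bound: [15,4,1] [12,6,2] [11,3,3] → 3 bins.
Excess: 4 − 3 = 1.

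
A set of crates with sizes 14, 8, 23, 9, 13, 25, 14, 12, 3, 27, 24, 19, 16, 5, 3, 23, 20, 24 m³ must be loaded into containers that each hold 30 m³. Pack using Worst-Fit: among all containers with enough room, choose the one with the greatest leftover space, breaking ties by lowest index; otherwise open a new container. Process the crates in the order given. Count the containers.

12 containers

container 1: place 14 m³, 16 m³ left
container 1: place 8 m³, 8 m³ left
container 2: place 23 m³, 7 m³ left
container 3: place 9 m³, 21 m³ left
container 3: place 13 m³, 8 m³ left
container 4: place 25 m³, 5 m³ left
container 5: place 14 m³, 16 m³ left
container 5: place 12 m³, 4 m³ left
container 1: place 3 m³, 5 m³ left
container 6: place 27 m³, 3 m³ left
container 7: place 24 m³, 6 m³ left
container 8: place 19 m³, 11 m³ left
container 9: place 16 m³, 14 m³ left
container 9: place 5 m³, 9 m³ left
container 8: place 3 m³, 8 m³ left
container 10: place 23 m³, 7 m³ left
container 11: place 20 m³, 10 m³ left
container 12: place 24 m³, 6 m³ left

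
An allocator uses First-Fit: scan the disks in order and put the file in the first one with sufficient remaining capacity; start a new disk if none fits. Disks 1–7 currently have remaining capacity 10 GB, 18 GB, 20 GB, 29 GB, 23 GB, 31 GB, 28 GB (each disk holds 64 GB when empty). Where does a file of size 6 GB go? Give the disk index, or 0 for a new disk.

1

Disks with room: disk 1 (10 GB), disk 2 (18 GB), disk 3 (20 GB), disk 4 (29 GB), disk 5 (23 GB), disk 6 (31 GB), disk 7 (28 GB).
The first with room is disk 1.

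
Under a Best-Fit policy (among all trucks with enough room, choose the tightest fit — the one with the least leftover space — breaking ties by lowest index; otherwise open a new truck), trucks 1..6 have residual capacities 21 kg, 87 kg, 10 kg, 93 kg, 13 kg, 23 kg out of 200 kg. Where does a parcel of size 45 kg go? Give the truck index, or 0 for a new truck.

Trucks with room: truck 2 (87 kg), truck 4 (93 kg).
Tightest fit is truck 2 with 87 kg free.

2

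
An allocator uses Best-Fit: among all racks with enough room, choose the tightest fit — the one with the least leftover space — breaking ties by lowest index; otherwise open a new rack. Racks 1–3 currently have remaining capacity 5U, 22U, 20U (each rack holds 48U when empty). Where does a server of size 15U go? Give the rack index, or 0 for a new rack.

3

Racks with room: rack 2 (22U), rack 3 (20U).
Tightest fit is rack 3 with 20U free.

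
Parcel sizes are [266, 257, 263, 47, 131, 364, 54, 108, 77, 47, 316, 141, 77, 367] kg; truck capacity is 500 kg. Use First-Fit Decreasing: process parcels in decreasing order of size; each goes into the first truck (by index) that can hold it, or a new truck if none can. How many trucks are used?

6 trucks

Sorted descending: 367, 364, 316, 266, 263, 257, 141, 131, 108, 77, 77, 54, 47, 47.
truck 1: place 367 kg, 133 kg left
truck 2: place 364 kg, 136 kg left
truck 3: place 316 kg, 184 kg left
truck 4: place 266 kg, 234 kg left
truck 5: place 263 kg, 237 kg left
truck 6: place 257 kg, 243 kg left
truck 3: place 141 kg, 43 kg left
truck 1: place 131 kg, 2 kg left
truck 2: place 108 kg, 28 kg left
truck 4: place 77 kg, 157 kg left
truck 4: place 77 kg, 80 kg left
truck 4: place 54 kg, 26 kg left
truck 5: place 47 kg, 190 kg left
truck 5: place 47 kg, 143 kg left
Final trucks: [367,131] [364,108] [316,141] [266,77,77,54] [263,47,47] [257].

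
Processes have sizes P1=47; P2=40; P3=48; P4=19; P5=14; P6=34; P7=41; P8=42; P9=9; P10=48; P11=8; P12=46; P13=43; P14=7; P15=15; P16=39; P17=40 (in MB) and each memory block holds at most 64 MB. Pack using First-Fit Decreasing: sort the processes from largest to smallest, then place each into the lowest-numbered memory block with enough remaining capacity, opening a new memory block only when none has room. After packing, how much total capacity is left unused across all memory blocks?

Sorted descending: 48, 48, 47, 46, 43, 42, 41, 40, 40, 39, 34, 19, 15, 14, 9, 8, 7.
memory block 1: place 48 MB, 16 MB left
memory block 2: place 48 MB, 16 MB left
memory block 3: place 47 MB, 17 MB left
memory block 4: place 46 MB, 18 MB left
memory block 5: place 43 MB, 21 MB left
memory block 6: place 42 MB, 22 MB left
memory block 7: place 41 MB, 23 MB left
memory block 8: place 40 MB, 24 MB left
memory block 9: place 40 MB, 24 MB left
memory block 10: place 39 MB, 25 MB left
memory block 11: place 34 MB, 30 MB left
memory block 5: place 19 MB, 2 MB left
memory block 1: place 15 MB, 1 MB left
memory block 2: place 14 MB, 2 MB left
memory block 3: place 9 MB, 8 MB left
memory block 3: place 8 MB, 0 MB left
memory block 4: place 7 MB, 11 MB left
11 memory blocks × 64 MB = 704 MB; used 540 MB; unused 164 MB.

164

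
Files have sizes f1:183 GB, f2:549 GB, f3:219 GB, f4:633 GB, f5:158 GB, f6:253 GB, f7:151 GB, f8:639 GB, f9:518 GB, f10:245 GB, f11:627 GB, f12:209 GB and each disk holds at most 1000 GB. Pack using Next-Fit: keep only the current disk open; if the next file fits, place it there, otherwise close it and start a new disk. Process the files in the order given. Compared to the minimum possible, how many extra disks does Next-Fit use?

1

Next-Fit: [183,549,219] [633,158] [253,151] [639] [518,245] [627,209] → 6 disks.
Total size 4384 GB; any packing needs at least ⌈4384/1000⌉ = 5 disks.
An optimal packing achieves that bound: [639,253] [633,245] [627,219,151] [549,209,183] [518,158] → 5 disks.
Excess: 6 − 5 = 1.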